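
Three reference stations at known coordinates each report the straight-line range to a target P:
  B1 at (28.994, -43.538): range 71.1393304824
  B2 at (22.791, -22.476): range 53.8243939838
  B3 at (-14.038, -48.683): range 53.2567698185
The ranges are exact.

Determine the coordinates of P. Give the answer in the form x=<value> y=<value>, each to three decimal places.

x=-24.310 y=3.574

eq1: (x − 28.994)² + (y + 43.538)² = 71.1393304824²
eq2: (x − 22.791)² + (y + 22.476)² = 53.8243939838²
eq3: (x + 14.038)² + (y + 48.683)² = 53.2567698185²
eq3−eq1, eq3−eq2 (x²,y² cancel):
  86.064·x + 10.290·y = -2055.411263
  73.658·x + 52.414·y = -1603.281532
det = 86.064·52.414 − 10.290·73.658 = 3753.017676
x = (-2055.411263·52.414 − 10.290·-1603.281532) / 3753.017676 = -24.309653
y = (86.064·-1603.281532 − -2055.411263·73.658) / 3753.017676 = 3.573834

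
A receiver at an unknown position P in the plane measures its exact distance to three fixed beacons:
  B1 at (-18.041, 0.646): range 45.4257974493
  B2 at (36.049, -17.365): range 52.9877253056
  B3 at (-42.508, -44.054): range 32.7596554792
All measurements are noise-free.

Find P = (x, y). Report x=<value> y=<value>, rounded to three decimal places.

x=-9.748 y=-44.016

eq1: (x + 18.041)² + (y − 0.646)² = 45.4257974493²
eq2: (x − 36.049)² + (y + 17.365)² = 52.9877253056²
eq3: (x + 42.508)² + (y + 44.054)² = 32.7596554792²
eq3−eq1, eq3−eq2 (x²,y² cancel):
  48.934·x + 89.400·y = -4412.098030
  157.114·x + 53.378·y = -3881.115360
det = 48.934·53.378 − 89.400·157.114 = -11433.992548
x = (-4412.098030·53.378 − 89.400·-3881.115360) / -11433.992548 = -9.748366
y = (48.934·-3881.115360 − -4412.098030·157.114) / -11433.992548 = -44.016460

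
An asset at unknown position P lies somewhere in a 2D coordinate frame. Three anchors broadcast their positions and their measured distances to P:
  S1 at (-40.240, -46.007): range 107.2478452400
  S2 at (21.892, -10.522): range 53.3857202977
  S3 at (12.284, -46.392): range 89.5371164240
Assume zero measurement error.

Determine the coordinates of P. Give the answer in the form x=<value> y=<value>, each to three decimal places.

eq1: (x + 40.240)² + (y + 46.007)² = 107.2478452400²
eq2: (x − 21.892)² + (y + 10.522)² = 53.3857202977²
eq3: (x − 12.284)² + (y + 46.392)² = 89.5371164240²
eq1−eq2, eq1−eq3 (x²,y² cancel):
  124.264·x + 70.970·y = 5506.135676
  105.048·x − 0.770·y = 2052.417762
det = 124.264·-0.770 − 70.970·105.048 = -7550.939840
x = (5506.135676·-0.770 − 70.970·2052.417762) / -7550.939840 = 19.851809
y = (124.264·2052.417762 − 5506.135676·105.048) / -7550.939840 = 42.824722

x=19.852 y=42.825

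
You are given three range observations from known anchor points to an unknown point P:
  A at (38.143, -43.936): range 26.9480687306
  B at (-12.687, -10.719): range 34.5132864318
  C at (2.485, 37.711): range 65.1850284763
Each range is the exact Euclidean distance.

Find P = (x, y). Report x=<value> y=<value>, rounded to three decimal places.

eq1: (x − 38.143)² + (y + 43.936)² = 26.9480687306²
eq2: (x + 12.687)² + (y + 10.719)² = 34.5132864318²
eq3: (x − 2.485)² + (y − 37.711)² = 65.1850284763²
eq1−eq2, eq1−eq3 (x²,y² cancel):
  -101.660·x + 66.434·y = -3574.372147
  -71.316·x + 163.294·y = -5479.855328
det = -101.660·163.294 − 66.434·-71.316 = -11862.660896
x = (-3574.372147·163.294 − 66.434·-5479.855328) / -11862.660896 = 18.513959
y = (-101.660·-5479.855328 − -3574.372147·-71.316) / -11862.660896 = -25.472545

x=18.514 y=-25.473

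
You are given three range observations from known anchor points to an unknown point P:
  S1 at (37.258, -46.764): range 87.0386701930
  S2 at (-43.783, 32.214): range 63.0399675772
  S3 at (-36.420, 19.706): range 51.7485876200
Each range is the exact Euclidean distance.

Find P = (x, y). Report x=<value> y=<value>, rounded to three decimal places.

eq1: (x − 37.258)² + (y + 46.764)² = 87.0386701930²
eq2: (x + 43.783)² + (y − 32.214)² = 63.0399675772²
eq3: (x + 36.420)² + (y − 19.706)² = 51.7485876200²
eq2−eq1, eq2−eq3 (x²,y² cancel):
  162.082·x − 157.956·y = -2981.355222
  14.726·x − 25.016·y = 56.171142
det = 162.082·-25.016 − -157.956·14.726 = -1728.583256
x = (-2981.355222·-25.016 − -157.956·56.171142) / -1728.583256 = -48.278931
y = (162.082·56.171142 − -2981.355222·14.726) / -1728.583256 = -30.665441

x=-48.279 y=-30.665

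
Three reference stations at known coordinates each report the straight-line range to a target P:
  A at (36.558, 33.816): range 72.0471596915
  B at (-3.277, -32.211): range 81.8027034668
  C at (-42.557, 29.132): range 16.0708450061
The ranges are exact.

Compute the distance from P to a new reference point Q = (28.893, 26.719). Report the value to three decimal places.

eq1: (x − 36.558)² + (y − 33.816)² = 72.0471596915²
eq2: (x + 3.277)² + (y + 32.211)² = 81.8027034668²
eq3: (x + 42.557)² + (y − 29.132)² = 16.0708450061²
eq1−eq3, eq1−eq2 (x²,y² cancel):
  -158.230·x − 9.368·y = 5112.283613
  -79.670·x − 132.054·y = -2932.611045
det = -158.230·-132.054 − -9.368·-79.670 = 20148.555860
x = (5112.283613·-132.054 − -9.368·-2932.611045) / 20148.555860 = -34.869507
y = (-158.230·-2932.611045 − 5112.283613·-79.670) / 20148.555860 = 43.244920
|P − Q| = √((-34.869507 − 28.893)² + (43.244920 − 26.719)²) = 65.869289

65.869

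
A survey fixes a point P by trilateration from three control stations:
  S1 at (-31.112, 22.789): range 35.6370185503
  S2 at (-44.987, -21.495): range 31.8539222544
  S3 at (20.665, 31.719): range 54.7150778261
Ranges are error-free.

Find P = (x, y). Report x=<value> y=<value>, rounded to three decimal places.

eq1: (x + 31.112)² + (y − 22.789)² = 35.6370185503²
eq2: (x + 44.987)² + (y + 21.495)² = 31.8539222544²
eq3: (x − 20.665)² + (y − 31.719)² = 54.7150778261²
eq1−eq3, eq1−eq2 (x²,y² cancel):
  103.554·x + 17.860·y = -1777.900529
  -27.750·x − 88.568·y = 1253.894857
det = 103.554·-88.568 − 17.860·-27.750 = -8675.955672
x = (-1777.900529·-88.568 − 17.860·1253.894857) / -8675.955672 = -15.568375
y = (103.554·1253.894857 − -1777.900529·-27.750) / -8675.955672 = -9.279564

x=-15.568 y=-9.280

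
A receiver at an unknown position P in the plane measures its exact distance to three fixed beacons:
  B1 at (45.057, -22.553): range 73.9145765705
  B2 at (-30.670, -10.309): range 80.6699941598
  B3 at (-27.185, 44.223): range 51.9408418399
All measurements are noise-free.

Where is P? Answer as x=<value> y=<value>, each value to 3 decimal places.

eq1: (x − 45.057)² + (y + 22.553)² = 73.9145765705²
eq2: (x + 30.670)² + (y + 10.309)² = 80.6699941598²
eq3: (x + 27.185)² + (y − 44.223)² = 51.9408418399²
eq2−eq1, eq2−eq3 (x²,y² cancel):
  151.454·x − 24.488·y = 2536.130005
  6.970·x + 109.064·y = 5457.570480
det = 151.454·109.064 − -24.488·6.970 = 16688.860416
x = (2536.130005·109.064 − -24.488·5457.570480) / 16688.860416 = 24.581994
y = (151.454·5457.570480 − 2536.130005·6.970) / 16688.860416 = 48.469101

x=24.582 y=48.469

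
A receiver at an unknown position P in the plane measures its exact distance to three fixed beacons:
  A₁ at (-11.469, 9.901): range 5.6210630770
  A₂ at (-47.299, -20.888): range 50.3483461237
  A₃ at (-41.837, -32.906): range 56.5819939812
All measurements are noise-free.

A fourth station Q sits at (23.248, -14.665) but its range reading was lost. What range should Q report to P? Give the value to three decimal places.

eq1: (x + 11.469)² + (y − 9.901)² = 5.6210630770²
eq2: (x + 47.299)² + (y + 20.888)² = 50.3483461237²
eq3: (x + 41.837)² + (y + 32.906)² = 56.5819939812²
eq2−eq3, eq2−eq1 (x²,y² cancel):
  10.924·x − 24.036·y = -506.930625
  71.660·x + 61.578·y = 59.423424
det = 10.924·61.578 − -24.036·71.660 = 2395.097832
x = (-506.930625·61.578 − -24.036·59.423424) / 2395.097832 = -12.436850
y = (10.924·59.423424 − -506.930625·71.660) / 2395.097832 = 15.438113
|P − Q| = √((-12.436850 − 23.248)² + (15.438113 − -14.665)²) = 46.686250

46.686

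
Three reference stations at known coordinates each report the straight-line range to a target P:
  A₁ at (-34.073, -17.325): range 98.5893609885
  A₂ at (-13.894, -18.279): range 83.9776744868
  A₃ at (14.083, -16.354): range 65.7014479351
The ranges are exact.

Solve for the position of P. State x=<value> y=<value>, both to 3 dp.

x=44.926 y=41.658

eq1: (x + 34.073)² + (y + 17.325)² = 98.5893609885²
eq2: (x + 13.894)² + (y + 18.279)² = 83.9776744868²
eq3: (x − 14.083)² + (y + 16.354)² = 65.7014479351²
eq3−eq1, eq3−eq2 (x²,y² cancel):
  -96.312·x − 1.942·y = -4407.841090
  -55.954·x − 3.850·y = -2674.188679
det = -96.312·-3.850 − -1.942·-55.954 = 262.138532
x = (-4407.841090·-3.850 − -1.942·-2674.188679) / 262.138532 = 44.926298
y = (-96.312·-2674.188679 − -4407.841090·-55.954) / 262.138532 = 41.657820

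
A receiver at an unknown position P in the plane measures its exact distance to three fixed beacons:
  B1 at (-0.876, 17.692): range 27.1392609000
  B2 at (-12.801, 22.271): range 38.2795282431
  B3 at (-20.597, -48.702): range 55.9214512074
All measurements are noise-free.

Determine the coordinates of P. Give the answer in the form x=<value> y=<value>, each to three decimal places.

eq1: (x + 0.876)² + (y − 17.692)² = 27.1392609000²
eq2: (x + 12.801)² + (y − 22.271)² = 38.2795282431²
eq3: (x + 20.597)² + (y + 48.702)² = 55.9214512074²
eq2−eq1, eq2−eq3 (x²,y² cancel):
  23.850·x − 9.158·y = 382.693998
  -15.592·x − 141.946·y = 474.371748
det = 23.850·-141.946 − -9.158·-15.592 = -3528.203636
x = (382.693998·-141.946 − -9.158·474.371748) / -3528.203636 = 14.165165
y = (23.850·474.371748 − 382.693998·-15.592) / -3528.203636 = -4.897884

x=14.165 y=-4.898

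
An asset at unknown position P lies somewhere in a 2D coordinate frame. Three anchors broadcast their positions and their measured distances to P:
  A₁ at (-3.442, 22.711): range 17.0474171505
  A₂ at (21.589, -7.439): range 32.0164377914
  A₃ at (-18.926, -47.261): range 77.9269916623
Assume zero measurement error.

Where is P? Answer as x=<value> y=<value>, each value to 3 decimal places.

x=13.584 y=23.561

eq1: (x + 3.442)² + (y − 22.711)² = 17.0474171505²
eq2: (x − 21.589)² + (y + 7.439)² = 32.0164377914²
eq3: (x + 18.926)² + (y + 47.261)² = 77.9269916623²
eq1−eq3, eq1−eq2 (x²,y² cancel):
  -30.968·x − 139.944·y = -3717.842886
  50.062·x − 60.300·y = -740.651100
det = -30.968·-60.300 − -139.944·50.062 = 8873.246928
x = (-3717.842886·-60.300 − -139.944·-740.651100) / 8873.246928 = 13.584232
y = (-30.968·-740.651100 − -3717.842886·50.062) / 8873.246928 = 23.560613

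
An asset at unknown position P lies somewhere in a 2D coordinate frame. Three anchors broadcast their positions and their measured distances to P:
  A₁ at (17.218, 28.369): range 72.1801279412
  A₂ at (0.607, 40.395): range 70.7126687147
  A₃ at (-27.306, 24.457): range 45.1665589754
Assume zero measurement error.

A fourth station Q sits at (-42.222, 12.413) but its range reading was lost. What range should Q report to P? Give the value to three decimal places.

32.649

eq1: (x − 17.218)² + (y − 28.369)² = 72.1801279412²
eq2: (x − 0.607)² + (y − 40.395)² = 70.7126687147²
eq3: (x + 27.306)² + (y − 24.457)² = 45.1665589754²
eq1−eq2, eq1−eq3 (x²,y² cancel):
  -33.222·x + 24.052·y = 740.554142
  -89.048·x − 7.824·y = 3412.455620
det = -33.222·-7.824 − 24.052·-89.048 = 2401.711424
x = (740.554142·-7.824 − 24.052·3412.455620) / 2401.711424 = -36.586610
y = (-33.222·3412.455620 − 740.554142·-89.048) / 2401.711424 = -19.745809
|P − Q| = √((-36.586610 − -42.222)² + (-19.745809 − 12.413)²) = 32.648838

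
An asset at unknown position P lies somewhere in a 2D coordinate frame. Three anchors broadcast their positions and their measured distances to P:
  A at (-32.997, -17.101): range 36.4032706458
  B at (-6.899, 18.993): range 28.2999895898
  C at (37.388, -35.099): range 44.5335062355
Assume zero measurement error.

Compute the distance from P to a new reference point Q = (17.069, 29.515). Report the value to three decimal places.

40.173

eq1: (x + 32.997)² + (y + 17.101)² = 36.4032706458²
eq2: (x + 6.899)² + (y − 18.993)² = 28.2999895898²
eq3: (x − 37.388)² + (y + 35.099)² = 44.5335062355²
eq1−eq2, eq1−eq3 (x²,y² cancel):
  52.196·x + 72.188·y = -448.607257
  140.770·x − 35.996·y = 590.521071
det = 52.196·-35.996 − 72.188·140.770 = -12040.751976
x = (-448.607257·-35.996 − 72.188·590.521071) / -12040.751976 = 2.199237
y = (52.196·590.521071 − -448.607257·140.770) / -12040.751976 = -7.804602
|P − Q| = √((2.199237 − 17.069)² + (-7.804602 − 29.515)²) = 40.172908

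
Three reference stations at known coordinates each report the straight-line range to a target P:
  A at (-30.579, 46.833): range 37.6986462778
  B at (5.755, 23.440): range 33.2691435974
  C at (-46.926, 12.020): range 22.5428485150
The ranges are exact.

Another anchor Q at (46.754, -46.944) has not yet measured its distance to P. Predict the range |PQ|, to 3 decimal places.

90.988

eq1: (x + 30.579)² + (y − 46.833)² = 37.6986462778²
eq2: (x − 5.755)² + (y − 23.440)² = 33.2691435974²
eq3: (x + 46.926)² + (y − 12.020)² = 22.5428485150²
eq3−eq2, eq3−eq1 (x²,y² cancel):
  105.362·x + 22.840·y = -2362.632148
  32.694·x + 69.626·y = -131.132658
det = 105.362·69.626 − 22.840·32.694 = 6589.203652
x = (-2362.632148·69.626 − 22.840·-131.132658) / 6589.203652 = -24.510634
y = (105.362·-131.132658 − -2362.632148·32.694) / 6589.203652 = 9.625973
|P − Q| = √((-24.510634 − 46.754)² + (9.625973 − -46.944)²) = 90.987965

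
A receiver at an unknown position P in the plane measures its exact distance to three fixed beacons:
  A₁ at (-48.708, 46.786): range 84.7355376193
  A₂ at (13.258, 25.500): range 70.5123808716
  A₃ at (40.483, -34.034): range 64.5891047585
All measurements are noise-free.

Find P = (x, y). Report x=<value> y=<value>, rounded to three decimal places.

eq1: (x + 48.708)² + (y − 46.786)² = 84.7355376193²
eq2: (x − 13.258)² + (y − 25.500)² = 70.5123808716²
eq3: (x − 40.483)² + (y + 34.034)² = 64.5891047585²
eq2−eq1, eq2−eq3 (x²,y² cancel):
  -123.932·x + 42.572·y = 1527.259017
  54.450·x − 119.068·y = 2771.405284
det = -123.932·-119.068 − 42.572·54.450 = 12438.289976
x = (1527.259017·-119.068 − 42.572·2771.405284) / 12438.289976 = -24.105560
y = (-123.932·2771.405284 − 1527.259017·54.450) / 12438.289976 = -34.299333

x=-24.106 y=-34.299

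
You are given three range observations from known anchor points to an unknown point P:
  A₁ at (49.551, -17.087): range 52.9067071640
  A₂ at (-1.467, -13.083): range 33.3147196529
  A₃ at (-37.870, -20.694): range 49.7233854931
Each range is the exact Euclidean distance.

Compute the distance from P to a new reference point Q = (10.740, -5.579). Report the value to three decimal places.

eq1: (x − 49.551)² + (y + 17.087)² = 52.9067071640²
eq2: (x + 1.467)² + (y + 13.083)² = 33.3147196529²
eq3: (x + 37.870)² + (y + 20.694)² = 49.7233854931²
eq1−eq2, eq1−eq3 (x²,y² cancel):
  -102.036·x + 8.008·y = -884.701075
  -174.842·x − 7.214·y = -558.184036
det = -102.036·-7.214 − 8.008·-174.842 = 2136.222440
x = (-884.701075·-7.214 − 8.008·-558.184036) / 2136.222440 = 5.080076
y = (-102.036·-558.184036 − -884.701075·-174.842) / 2136.222440 = -45.748063
|P − Q| = √((5.080076 − 10.740)² + (-45.748063 − -5.579)²) = 40.565852

40.566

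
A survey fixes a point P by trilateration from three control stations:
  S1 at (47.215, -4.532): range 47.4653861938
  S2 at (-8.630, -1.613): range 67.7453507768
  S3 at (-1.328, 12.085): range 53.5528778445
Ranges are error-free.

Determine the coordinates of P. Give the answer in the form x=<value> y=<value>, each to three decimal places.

eq1: (x − 47.215)² + (y + 4.532)² = 47.4653861938²
eq2: (x + 8.630)² + (y + 1.613)² = 67.7453507768²
eq3: (x + 1.328)² + (y − 12.085)² = 53.5528778445²
eq3−eq2, eq3−eq1 (x²,y² cancel):
  -14.604·x − 27.396·y = -1792.253966
  97.086·x − 33.234·y = 2716.932279
det = -14.604·-33.234 − -27.396·97.086 = 3145.117392
x = (-1792.253966·-33.234 − -27.396·2716.932279) / 3145.117392 = 42.604720
y = (-14.604·2716.932279 − -1792.253966·97.086) / 3145.117392 = 42.708959

x=42.605 y=42.709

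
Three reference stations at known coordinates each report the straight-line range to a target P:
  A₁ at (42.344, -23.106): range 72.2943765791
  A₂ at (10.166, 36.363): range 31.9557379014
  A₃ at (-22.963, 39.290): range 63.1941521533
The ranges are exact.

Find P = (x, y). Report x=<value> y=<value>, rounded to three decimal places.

eq1: (x − 42.344)² + (y + 23.106)² = 72.2943765791²
eq2: (x − 10.166)² + (y − 36.363)² = 31.9557379014²
eq3: (x + 22.963)² + (y − 39.290)² = 63.1941521533²
eq2−eq1, eq2−eq3 (x²,y² cancel):
  64.356·x − 118.938·y = -3304.021453
  -66.258·x + 5.854·y = -2326.943538
det = 64.356·5.854 − -118.938·-66.258 = -7503.853980
x = (-3304.021453·5.854 − -118.938·-2326.943538) / -7503.853980 = 39.460223
y = (64.356·-2326.943538 − -3304.021453·-66.258) / -7503.853980 = 49.130838

x=39.460 y=49.131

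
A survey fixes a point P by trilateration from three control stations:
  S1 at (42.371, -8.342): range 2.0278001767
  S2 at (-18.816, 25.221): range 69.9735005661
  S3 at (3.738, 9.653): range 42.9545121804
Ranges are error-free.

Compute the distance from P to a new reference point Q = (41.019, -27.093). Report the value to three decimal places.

eq1: (x − 42.371)² + (y + 8.342)² = 2.0278001767²
eq2: (x + 18.816)² + (y − 25.221)² = 69.9735005661²
eq3: (x − 3.738)² + (y − 9.653)² = 42.9545121804²
eq3−eq2, eq3−eq1 (x²,y² cancel):
  -45.108·x + 31.136·y = -2168.213021
  77.266·x − 35.990·y = 3598.715695
det = -45.108·-35.990 − 31.136·77.266 = -782.317256
x = (-2168.213021·-35.990 − 31.136·3598.715695) / -782.317256 = 43.480602
y = (-45.108·3598.715695 − -2168.213021·77.266) / -782.317256 = -6.644721
|P − Q| = √((43.480602 − 41.019)² + (-6.644721 − -27.093)²) = 20.595912

20.596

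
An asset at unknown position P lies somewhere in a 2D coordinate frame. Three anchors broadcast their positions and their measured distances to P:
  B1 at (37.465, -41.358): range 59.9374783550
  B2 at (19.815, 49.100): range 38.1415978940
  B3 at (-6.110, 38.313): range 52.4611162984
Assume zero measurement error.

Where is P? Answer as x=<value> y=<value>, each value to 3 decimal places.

x=42.415 y=18.375

eq1: (x − 37.465)² + (y + 41.358)² = 59.9374783550²
eq2: (x − 19.815)² + (y − 49.100)² = 38.1415978940²
eq3: (x + 6.110)² + (y − 38.313)² = 52.4611162984²
eq3−eq2, eq3−eq1 (x²,y² cancel):
  51.850·x + 21.574·y = 2595.613389
  87.150·x − 159.342·y = 768.559732
det = 51.850·-159.342 − 21.574·87.150 = -10142.056800
x = (2595.613389·-159.342 − 21.574·768.559732) / -10142.056800 = 42.414586
y = (51.850·768.559732 − 2595.613389·87.150) / -10142.056800 = 18.374762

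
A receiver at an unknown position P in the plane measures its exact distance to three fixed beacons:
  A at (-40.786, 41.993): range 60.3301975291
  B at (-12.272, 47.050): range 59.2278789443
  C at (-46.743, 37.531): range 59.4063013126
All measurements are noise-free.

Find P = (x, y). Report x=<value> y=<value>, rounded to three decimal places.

x=-14.168 y=-12.148

eq1: (x + 40.786)² + (y − 41.993)² = 60.3301975291²
eq2: (x + 12.272)² + (y − 47.050)² = 59.2278789443²
eq3: (x + 46.743)² + (y − 37.531)² = 59.4063013126²
eq2−eq1, eq2−eq3 (x²,y² cancel):
  -57.028·x − 10.114·y = 930.814271
  -68.942·x − 19.038·y = 1208.012535
det = -57.028·-19.038 − -10.114·-68.942 = 388.419676
x = (930.814271·-19.038 − -10.114·1208.012535) / 388.419676 = -14.167674
y = (-57.028·1208.012535 − 930.814271·-68.942) / 388.419676 = -12.147534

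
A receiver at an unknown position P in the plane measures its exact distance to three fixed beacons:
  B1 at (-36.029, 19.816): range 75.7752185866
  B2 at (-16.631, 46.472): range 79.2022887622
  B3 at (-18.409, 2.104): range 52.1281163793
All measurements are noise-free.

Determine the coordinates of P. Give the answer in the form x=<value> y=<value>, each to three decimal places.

x=29.819 y=-17.679

eq1: (x + 36.029)² + (y − 19.816)² = 75.7752185866²
eq2: (x + 16.631)² + (y − 46.472)² = 79.2022887622²
eq3: (x + 18.409)² + (y − 2.104)² = 52.1281163793²
eq2−eq3, eq2−eq1 (x²,y² cancel):
  -3.556·x − 88.736·y = 1462.743180
  -38.796·x − 53.312·y = -214.355455
det = -3.556·-53.312 − -88.736·-38.796 = -3253.024384
x = (1462.743180·-53.312 − -88.736·-214.355455) / -3253.024384 = 29.819269
y = (-3.556·-214.355455 − 1462.743180·-38.796) / -3253.024384 = -17.679189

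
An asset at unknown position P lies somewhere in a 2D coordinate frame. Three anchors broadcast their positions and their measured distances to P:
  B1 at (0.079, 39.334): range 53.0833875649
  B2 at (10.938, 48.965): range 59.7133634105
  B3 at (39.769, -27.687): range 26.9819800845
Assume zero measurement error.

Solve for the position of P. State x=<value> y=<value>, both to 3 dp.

eq1: (x − 0.079)² + (y − 39.334)² = 53.0833875649²
eq2: (x − 10.938)² + (y − 48.965)² = 59.7133634105²
eq3: (x − 39.769)² + (y + 27.687)² = 26.9819800845²
eq2−eq1, eq2−eq3 (x²,y² cancel):
  -21.718·x − 19.262·y = -222.201538
  57.662·x − 153.304·y = 2668.590782
det = -21.718·-153.304 − -19.262·57.662 = 4440.141716
x = (-222.201538·-153.304 − -19.262·2668.590782) / 4440.141716 = 19.248660
y = (-21.718·2668.590782 − -222.201538·57.662) / 4440.141716 = -10.167214

x=19.249 y=-10.167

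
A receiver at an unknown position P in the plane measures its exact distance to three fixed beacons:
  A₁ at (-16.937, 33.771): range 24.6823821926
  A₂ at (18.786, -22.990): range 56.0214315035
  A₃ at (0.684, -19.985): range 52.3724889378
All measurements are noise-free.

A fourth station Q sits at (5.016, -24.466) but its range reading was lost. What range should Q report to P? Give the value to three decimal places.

eq1: (x + 16.937)² + (y − 33.771)² = 24.6823821926²
eq2: (x − 18.786)² + (y + 22.990)² = 56.0214315035²
eq3: (x − 0.684)² + (y + 19.985)² = 52.3724889378²
eq1−eq2, eq1−eq3 (x²,y² cancel):
  71.446·x − 113.522·y = -3075.069311
  35.242·x − 107.512·y = -3161.131936
det = 71.446·-107.512 − -113.522·35.242 = -3680.560028
x = (-3075.069311·-107.512 − -113.522·-3161.131936) / -3680.560028 = 7.675780
y = (71.446·-3161.131936 − -3075.069311·35.242) / -3680.560028 = 31.918686
|P − Q| = √((7.675780 − 5.016)² + (31.918686 − -24.466)²) = 56.447385

56.447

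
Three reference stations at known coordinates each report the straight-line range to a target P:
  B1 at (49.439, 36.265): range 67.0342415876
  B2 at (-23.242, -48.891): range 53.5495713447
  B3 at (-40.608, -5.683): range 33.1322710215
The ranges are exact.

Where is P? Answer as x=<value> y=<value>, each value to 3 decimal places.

eq1: (x − 49.439)² + (y − 36.265)² = 67.0342415876²
eq2: (x + 23.242)² + (y + 48.891)² = 53.5495713447²
eq3: (x + 40.608)² + (y + 5.683)² = 33.1322710215²
eq1−eq2, eq1−eq3 (x²,y² cancel):
  -145.362·x − 170.312·y = 797.188453
  -180.094·x − 83.896·y = 1317.783369
det = -145.362·-83.896 − -170.312·-180.094 = -18476.878976
x = (797.188453·-83.896 − -170.312·1317.783369) / -18476.878976 = -8.527057
y = (-145.362·1317.783369 − 797.188453·-180.094) / -18476.878976 = 2.597125

x=-8.527 y=2.597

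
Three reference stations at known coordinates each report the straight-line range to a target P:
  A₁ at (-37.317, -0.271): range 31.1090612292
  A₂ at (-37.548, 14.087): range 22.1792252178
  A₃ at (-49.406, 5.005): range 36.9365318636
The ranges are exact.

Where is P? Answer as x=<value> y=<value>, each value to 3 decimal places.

eq1: (x + 37.317)² + (y + 0.271)² = 31.1090612292²
eq2: (x + 37.548)² + (y − 14.087)² = 22.1792252178²
eq3: (x + 49.406)² + (y − 5.005)² = 36.9365318636²
eq3−eq1, eq3−eq2 (x²,y² cancel):
  24.178·x − 10.552·y = -676.837235
  23.716·x + 18.164·y = 14.682367
det = 24.178·18.164 − -10.552·23.716 = 689.420424
x = (-676.837235·18.164 − -10.552·14.682367) / 689.420424 = -17.607751
y = (24.178·14.682367 − -676.837235·23.716) / 689.420424 = 23.798051

x=-17.608 y=23.798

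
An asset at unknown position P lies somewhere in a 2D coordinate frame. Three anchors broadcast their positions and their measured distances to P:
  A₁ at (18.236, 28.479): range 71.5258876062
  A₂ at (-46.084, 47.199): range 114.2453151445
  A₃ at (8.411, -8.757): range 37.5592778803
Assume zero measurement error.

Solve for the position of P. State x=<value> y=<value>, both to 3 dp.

eq1: (x − 18.236)² + (y − 28.479)² = 71.5258876062²
eq2: (x + 46.084)² + (y − 47.199)² = 114.2453151445²
eq3: (x − 8.411)² + (y + 8.757)² = 37.5592778803²
eq2−eq1, eq2−eq3 (x²,y² cancel):
  128.640·x − 37.440·y = 4728.163915
  108.990·x − 111.912·y = 7437.241991
det = 128.640·-111.912 − -37.440·108.990 = -10315.774080
x = (4728.163915·-111.912 − -37.440·7437.241991) / -10315.774080 = 24.301418
y = (128.640·7437.241991 − 4728.163915·108.990) / -10315.774080 = -42.789249

x=24.301 y=-42.789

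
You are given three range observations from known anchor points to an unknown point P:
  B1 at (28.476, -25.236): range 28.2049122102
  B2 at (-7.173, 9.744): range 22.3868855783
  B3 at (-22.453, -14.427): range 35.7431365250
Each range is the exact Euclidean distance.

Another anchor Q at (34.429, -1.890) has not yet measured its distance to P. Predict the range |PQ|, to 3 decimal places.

23.094

eq1: (x − 28.476)² + (y + 25.236)² = 28.2049122102²
eq2: (x + 7.173)² + (y − 9.744)² = 22.3868855783²
eq3: (x + 22.453)² + (y + 14.427)² = 35.7431365250²
eq2−eq1, eq2−eq3 (x²,y² cancel):
  71.298·x − 69.960·y = 1006.996380
  -30.560·x − 48.342·y = -210.521090
det = 71.298·-48.342 − -69.960·-30.560 = -5584.665516
x = (1006.996380·-48.342 − -69.960·-210.521090) / -5584.665516 = 11.353997
y = (71.298·-210.521090 − 1006.996380·-30.560) / -5584.665516 = -2.822743
|P − Q| = √((11.353997 − 34.429)² + (-2.822743 − -1.890)²) = 23.093847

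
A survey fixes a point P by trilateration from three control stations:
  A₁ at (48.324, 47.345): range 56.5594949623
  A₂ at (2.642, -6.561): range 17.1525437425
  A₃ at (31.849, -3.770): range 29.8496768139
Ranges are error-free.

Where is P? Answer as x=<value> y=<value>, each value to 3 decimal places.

x=5.547 y=10.344

eq1: (x − 48.324)² + (y − 47.345)² = 56.5594949623²
eq2: (x − 2.642)² + (y + 6.561)² = 17.1525437425²
eq3: (x − 31.849)² + (y + 3.770)² = 29.8496768139²
eq2−eq3, eq2−eq1 (x²,y² cancel):
  58.414·x + 5.582·y = 381.751367
  91.364·x + 107.812·y = 1621.964402
det = 58.414·107.812 − 5.582·91.364 = 5787.736320
x = (381.751367·107.812 − 5.582·1621.964402) / 5787.736320 = 5.546827
y = (58.414·1621.964402 − 381.751367·91.364) / 5787.736320 = 10.343784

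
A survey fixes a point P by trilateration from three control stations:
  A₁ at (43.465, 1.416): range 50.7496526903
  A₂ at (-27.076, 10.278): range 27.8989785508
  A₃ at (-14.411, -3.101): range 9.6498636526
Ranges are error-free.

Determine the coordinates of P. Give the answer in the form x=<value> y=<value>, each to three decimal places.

x=-6.331 y=-8.377

eq1: (x − 43.465)² + (y − 1.416)² = 50.7496526903²
eq2: (x + 27.076)² + (y − 10.278)² = 27.8989785508²
eq3: (x + 14.411)² + (y + 3.101)² = 9.6498636526²
eq3−eq2, eq3−eq1 (x²,y² cancel):
  -25.330·x + 26.758·y = -63.779198
  115.752·x + 9.034·y = -808.489221
det = -25.330·9.034 − 26.758·115.752 = -3326.123236
x = (-63.779198·9.034 − 26.758·-808.489221) / -3326.123236 = -6.330906
y = (-25.330·-808.489221 − -63.779198·115.752) / -3326.123236 = -8.376599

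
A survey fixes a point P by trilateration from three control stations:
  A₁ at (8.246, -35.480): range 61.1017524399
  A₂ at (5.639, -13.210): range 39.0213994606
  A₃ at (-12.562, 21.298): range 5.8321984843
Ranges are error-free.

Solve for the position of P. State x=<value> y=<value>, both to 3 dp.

x=-7.217 y=23.633

eq1: (x − 8.246)² + (y + 35.480)² = 61.1017524399²
eq2: (x − 5.639)² + (y + 13.210)² = 39.0213994606²
eq3: (x + 12.562)² + (y − 21.298)² = 5.8321984843²
eq1−eq3, eq1−eq2 (x²,y² cancel):
  -41.616·x + 113.556·y = 2983.991344
  -5.214·x + 44.540·y = 1090.230040
det = -41.616·44.540 − 113.556·-5.214 = -1261.495656
x = (2983.991344·44.540 − 113.556·1090.230040) / -1261.495656 = -7.217474
y = (-41.616·1090.230040 − 2983.991344·-5.214) / -1261.495656 = 23.632648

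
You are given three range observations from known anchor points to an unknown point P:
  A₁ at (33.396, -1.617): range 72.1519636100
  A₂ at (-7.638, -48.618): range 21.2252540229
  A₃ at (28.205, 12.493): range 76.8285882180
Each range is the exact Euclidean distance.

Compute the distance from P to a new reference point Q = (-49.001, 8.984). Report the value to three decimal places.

54.149

eq1: (x − 33.396)² + (y + 1.617)² = 72.1519636100²
eq2: (x + 7.638)² + (y + 48.618)² = 21.2252540229²
eq3: (x − 28.205)² + (y − 12.493)² = 76.8285882180²
eq1−eq3, eq1−eq2 (x²,y² cancel):
  -10.382·x + 28.220·y = -863.036546
  -82.068·x − 94.002·y = 6059.535907
det = -10.382·-94.002 − 28.220·-82.068 = 3291.887724
x = (-863.036546·-94.002 − 28.220·6059.535907) / 3291.887724 = -27.301339
y = (-10.382·6059.535907 − -863.036546·-82.068) / 3291.887724 = -40.626472
|P − Q| = √((-27.301339 − -49.001)² + (-40.626472 − 8.984)²) = 54.148631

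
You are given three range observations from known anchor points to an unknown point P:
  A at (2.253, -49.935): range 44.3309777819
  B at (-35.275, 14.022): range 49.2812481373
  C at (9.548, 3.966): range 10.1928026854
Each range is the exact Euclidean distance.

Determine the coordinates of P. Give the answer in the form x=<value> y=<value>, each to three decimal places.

eq1: (x − 2.253)² + (y + 49.935)² = 44.3309777819²
eq2: (x + 35.275)² + (y − 14.022)² = 49.2812481373²
eq3: (x − 9.548)² + (y − 3.966)² = 10.1928026854²
eq2−eq3, eq2−eq1 (x²,y² cancel):
  89.646·x − 20.112·y = 990.699542
  75.056·x − 127.914·y = 1521.043952
det = 89.646·-127.914 − -20.112·75.056 = -9957.452172
x = (990.699542·-127.914 − -20.112·1521.043952) / -9957.452172 = 9.654388
y = (89.646·1521.043952 − 990.699542·75.056) / -9957.452172 = -6.226247

x=9.654 y=-6.226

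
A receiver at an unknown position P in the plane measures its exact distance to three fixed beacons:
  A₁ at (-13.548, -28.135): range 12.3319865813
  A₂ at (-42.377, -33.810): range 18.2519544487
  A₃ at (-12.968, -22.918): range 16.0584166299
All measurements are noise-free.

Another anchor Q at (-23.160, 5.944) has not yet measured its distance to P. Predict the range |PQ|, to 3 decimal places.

eq1: (x + 13.548)² + (y + 28.135)² = 12.3319865813²
eq2: (x + 42.377)² + (y + 33.810)² = 18.2519544487²
eq3: (x + 12.968)² + (y + 22.918)² = 16.0584166299²
eq3−eq1, eq3−eq2 (x²,y² cancel):
  -1.160·x − 10.434·y = 387.517633
  -58.818·x − 21.784·y = 2170.261384
det = -1.160·-21.784 − -10.434·-58.818 = -588.437572
x = (387.517633·-21.784 − -10.434·2170.261384) / -588.437572 = -24.136500
y = (-1.160·2170.261384 − 387.517633·-58.818) / -588.437572 = -34.456517
|P − Q| = √((-24.136500 − -23.160)² + (-34.456517 − 5.944)²) = 40.412316

40.412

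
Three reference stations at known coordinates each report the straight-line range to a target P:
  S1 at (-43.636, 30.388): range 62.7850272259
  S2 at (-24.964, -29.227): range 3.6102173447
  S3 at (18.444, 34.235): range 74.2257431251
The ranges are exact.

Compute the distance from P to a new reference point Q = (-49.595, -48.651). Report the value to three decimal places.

eq1: (x + 43.636)² + (y − 30.388)² = 62.7850272259²
eq2: (x + 24.964)² + (y + 29.227)² = 3.6102173447²
eq3: (x − 18.444)² + (y − 34.235)² = 74.2257431251²
eq3−eq1, eq3−eq2 (x²,y² cancel):
  -124.160·x − 7.694·y = 2882.815978
  -86.816·x − 126.924·y = 5461.629737
det = -124.160·-126.924 − -7.694·-86.816 = 15090.921536
x = (2882.815978·-126.924 − -7.694·5461.629737) / 15090.921536 = -21.461695
y = (-124.160·5461.629737 − 2882.815978·-86.816) / 15090.921536 = -28.350913
|P − Q| = √((-21.461695 − -49.595)² + (-28.350913 − -48.651)²) = 34.692599

34.693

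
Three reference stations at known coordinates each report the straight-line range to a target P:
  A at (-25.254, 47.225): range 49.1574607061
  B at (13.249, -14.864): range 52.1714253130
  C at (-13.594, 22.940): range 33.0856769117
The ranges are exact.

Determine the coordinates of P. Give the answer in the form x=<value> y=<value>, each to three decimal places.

x=-36.915 y=-0.529

eq1: (x + 25.254)² + (y − 47.225)² = 49.1574607061²
eq2: (x − 13.249)² + (y + 14.864)² = 52.1714253130²
eq3: (x + 13.594)² + (y − 22.940)² = 33.0856769117²
eq3−eq2, eq3−eq1 (x²,y² cancel):
  53.686·x − 75.608·y = -1941.761541
  -23.320·x + 48.570·y = 835.130779
det = 53.686·48.570 − -75.608·-23.320 = 844.350460
x = (-1941.761541·48.570 − -75.608·835.130779) / 844.350460 = -36.914518
y = (53.686·835.130779 − -1941.761541·-23.320) / 844.350460 = -0.529458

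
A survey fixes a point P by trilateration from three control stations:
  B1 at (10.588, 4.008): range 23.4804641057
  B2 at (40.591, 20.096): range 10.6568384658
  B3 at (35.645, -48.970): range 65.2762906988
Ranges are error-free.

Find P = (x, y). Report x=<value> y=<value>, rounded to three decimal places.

x=30.704 y=16.119

eq1: (x − 10.588)² + (y − 4.008)² = 23.4804641057²
eq2: (x − 40.591)² + (y − 20.096)² = 10.6568384658²
eq3: (x − 35.645)² + (y + 48.970)² = 65.2762906988²
eq2−eq3, eq2−eq1 (x²,y² cancel):
  -9.892·x − 138.132·y = -2530.277493
  -60.006·x − 32.176·y = -2361.072678
det = -9.892·-32.176 − -138.132·-60.006 = -7970.463800
x = (-2530.277493·-32.176 − -138.132·-2361.072678) / -7970.463800 = 30.704045
y = (-9.892·-2361.072678 − -2530.277493·-60.006) / -7970.463800 = 16.119024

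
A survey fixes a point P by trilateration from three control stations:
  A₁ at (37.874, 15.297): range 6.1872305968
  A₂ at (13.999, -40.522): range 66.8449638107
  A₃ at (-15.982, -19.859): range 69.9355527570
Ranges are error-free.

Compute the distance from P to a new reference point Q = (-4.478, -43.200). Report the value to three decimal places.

78.386

eq1: (x − 37.874)² + (y − 15.297)² = 6.1872305968²
eq2: (x − 13.999)² + (y + 40.522)² = 66.8449638107²
eq3: (x + 15.982)² + (y + 19.859)² = 69.9355527570²
eq2−eq1, eq2−eq3 (x²,y² cancel):
  47.750·x + 111.638·y = 4260.400964
  -59.962·x + 41.326·y = -1610.932633
det = 47.750·41.326 − 111.638·-59.962 = 8667.354256
x = (4260.400964·41.326 − 111.638·-1610.932633) / 8667.354256 = 41.062892
y = (47.750·-1610.932633 − 4260.400964·-59.962) / 8667.354256 = 20.599150
|P − Q| = √((41.062892 − -4.478)² + (20.599150 − -43.200)²) = 78.385613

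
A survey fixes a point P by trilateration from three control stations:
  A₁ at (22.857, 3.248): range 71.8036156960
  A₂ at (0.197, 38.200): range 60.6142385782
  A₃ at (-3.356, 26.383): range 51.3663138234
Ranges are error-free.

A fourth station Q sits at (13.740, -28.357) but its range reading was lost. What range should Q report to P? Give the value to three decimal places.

69.963

eq1: (x − 22.857)² + (y − 3.248)² = 71.8036156960²
eq2: (x − 0.197)² + (y − 38.200)² = 60.6142385782²
eq3: (x + 3.356)² + (y − 26.383)² = 51.3663138234²
eq3−eq1, eq3−eq2 (x²,y² cancel):
  52.426·x − 46.270·y = -2691.594503
  7.106·x + 23.634·y = -283.634339
det = 52.426·23.634 − -46.270·7.106 = 1567.830704
x = (-2691.594503·23.634 − -46.270·-283.634339) / 1567.830704 = -48.944637
y = (52.426·-283.634339 − -2691.594503·7.106) / 1567.830704 = 2.714998
|P − Q| = √((-48.944637 − 13.740)² + (2.714998 − -28.357)²) = 69.963082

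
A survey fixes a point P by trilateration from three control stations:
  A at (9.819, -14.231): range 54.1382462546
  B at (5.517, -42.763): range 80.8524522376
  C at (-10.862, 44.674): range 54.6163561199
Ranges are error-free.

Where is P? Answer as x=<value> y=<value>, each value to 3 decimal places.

eq1: (x − 9.819)² + (y + 14.231)² = 54.1382462546²
eq2: (x − 5.517)² + (y + 42.763)² = 80.8524522376²
eq3: (x + 10.862)² + (y − 44.674)² = 54.6163561199²
eq1−eq3, eq1−eq2 (x²,y² cancel):
  -41.362·x + 117.810·y = 1762.818550
  -8.604·x − 57.064·y = -2045.991989
det = -41.362·-57.064 − 117.810·-8.604 = 3373.918408
x = (1762.818550·-57.064 − 117.810·-2045.991989) / 3373.918408 = 41.626626
y = (-41.362·-2045.991989 − 1762.818550·-8.604) / 3373.918408 = 29.577956

x=41.627 y=29.578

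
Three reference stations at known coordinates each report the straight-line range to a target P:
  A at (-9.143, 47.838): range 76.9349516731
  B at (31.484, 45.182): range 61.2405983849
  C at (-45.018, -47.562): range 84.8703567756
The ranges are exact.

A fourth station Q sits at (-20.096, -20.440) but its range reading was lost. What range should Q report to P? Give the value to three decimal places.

54.049

eq1: (x + 9.143)² + (y − 47.838)² = 76.9349516731²
eq2: (x − 31.484)² + (y − 45.182)² = 61.2405983849²
eq3: (x + 45.018)² + (y + 47.562)² = 84.8703567756²
eq1−eq2, eq1−eq3 (x²,y² cancel):
  81.254·x − 5.312·y = 2829.162585
  -71.750·x − 190.800·y = 632.704805
det = 81.254·-190.800 − -5.312·-71.750 = -15884.399200
x = (2829.162585·-190.800 − -5.312·632.704805) / -15884.399200 = 33.771708
y = (81.254·632.704805 − 2829.162585·-71.750) / -15884.399200 = -16.015854
|P − Q| = √((33.771708 − -20.096)² + (-16.015854 − -20.440)²) = 54.049080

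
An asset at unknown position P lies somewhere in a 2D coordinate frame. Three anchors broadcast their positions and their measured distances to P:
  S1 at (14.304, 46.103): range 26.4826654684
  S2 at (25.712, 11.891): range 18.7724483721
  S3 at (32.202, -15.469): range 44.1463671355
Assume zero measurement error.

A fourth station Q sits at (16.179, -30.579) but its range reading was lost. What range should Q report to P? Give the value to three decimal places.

61.894

eq1: (x − 14.304)² + (y − 46.103)² = 26.4826654684²
eq2: (x − 25.712)² + (y − 11.891)² = 18.7724483721²
eq3: (x − 32.202)² + (y + 15.469)² = 44.1463671355²
eq2−eq1, eq2−eq3 (x²,y² cancel):
  -22.816·x + 68.424·y = 1178.661448
  12.980·x − 54.720·y = -1122.740973
det = -22.816·-54.720 − 68.424·12.980 = 360.348000
x = (1178.661448·-54.720 − 68.424·-1122.740973) / 360.348000 = 34.206028
y = (-22.816·-1122.740973 − 1178.661448·12.980) / 360.348000 = 28.631857
|P − Q| = √((34.206028 − 16.179)² + (28.631857 − -30.579)²) = 61.894260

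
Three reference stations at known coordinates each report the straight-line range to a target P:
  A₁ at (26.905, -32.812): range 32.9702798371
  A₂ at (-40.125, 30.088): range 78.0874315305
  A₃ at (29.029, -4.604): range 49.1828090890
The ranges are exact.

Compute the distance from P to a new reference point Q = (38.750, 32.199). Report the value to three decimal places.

eq1: (x − 26.905)² + (y + 32.812)² = 32.9702798371²
eq2: (x + 40.125)² + (y − 30.088)² = 78.0874315305²
eq3: (x − 29.029)² + (y + 4.604)² = 49.1828090890²
eq3−eq2, eq3−eq1 (x²,y² cancel):
  -138.308·x + 69.384·y = -2027.274541
  -4.248·x − 56.416·y = 2268.536069
det = -138.308·-56.416 − 69.384·-4.248 = 8097.527360
x = (-2027.274541·-56.416 − 69.384·2268.536069) / 8097.527360 = -5.313892
y = (-138.308·2268.536069 − -2027.274541·-4.248) / 8097.527360 = -39.810739
|P − Q| = √((-5.313892 − 38.750)² + (-39.810739 − 32.199)²) = 84.421734

84.422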